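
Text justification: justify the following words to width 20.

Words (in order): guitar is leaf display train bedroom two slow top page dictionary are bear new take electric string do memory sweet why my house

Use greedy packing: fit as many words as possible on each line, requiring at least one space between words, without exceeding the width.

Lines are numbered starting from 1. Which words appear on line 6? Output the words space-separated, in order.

Answer: electric string do

Derivation:
Line 1: ['guitar', 'is', 'leaf'] (min_width=14, slack=6)
Line 2: ['display', 'train'] (min_width=13, slack=7)
Line 3: ['bedroom', 'two', 'slow', 'top'] (min_width=20, slack=0)
Line 4: ['page', 'dictionary', 'are'] (min_width=19, slack=1)
Line 5: ['bear', 'new', 'take'] (min_width=13, slack=7)
Line 6: ['electric', 'string', 'do'] (min_width=18, slack=2)
Line 7: ['memory', 'sweet', 'why', 'my'] (min_width=19, slack=1)
Line 8: ['house'] (min_width=5, slack=15)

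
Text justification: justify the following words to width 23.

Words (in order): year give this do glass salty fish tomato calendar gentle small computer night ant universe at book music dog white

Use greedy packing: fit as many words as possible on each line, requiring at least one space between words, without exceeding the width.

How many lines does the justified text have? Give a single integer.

Line 1: ['year', 'give', 'this', 'do', 'glass'] (min_width=23, slack=0)
Line 2: ['salty', 'fish', 'tomato'] (min_width=17, slack=6)
Line 3: ['calendar', 'gentle', 'small'] (min_width=21, slack=2)
Line 4: ['computer', 'night', 'ant'] (min_width=18, slack=5)
Line 5: ['universe', 'at', 'book', 'music'] (min_width=22, slack=1)
Line 6: ['dog', 'white'] (min_width=9, slack=14)
Total lines: 6

Answer: 6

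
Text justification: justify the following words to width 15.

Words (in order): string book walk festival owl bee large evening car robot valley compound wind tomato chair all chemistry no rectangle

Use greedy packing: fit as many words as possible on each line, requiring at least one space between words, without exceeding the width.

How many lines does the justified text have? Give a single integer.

Line 1: ['string', 'book'] (min_width=11, slack=4)
Line 2: ['walk', 'festival'] (min_width=13, slack=2)
Line 3: ['owl', 'bee', 'large'] (min_width=13, slack=2)
Line 4: ['evening', 'car'] (min_width=11, slack=4)
Line 5: ['robot', 'valley'] (min_width=12, slack=3)
Line 6: ['compound', 'wind'] (min_width=13, slack=2)
Line 7: ['tomato', 'chair'] (min_width=12, slack=3)
Line 8: ['all', 'chemistry'] (min_width=13, slack=2)
Line 9: ['no', 'rectangle'] (min_width=12, slack=3)
Total lines: 9

Answer: 9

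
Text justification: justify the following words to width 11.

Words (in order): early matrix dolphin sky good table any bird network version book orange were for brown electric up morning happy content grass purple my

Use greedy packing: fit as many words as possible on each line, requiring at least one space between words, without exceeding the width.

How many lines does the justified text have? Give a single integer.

Line 1: ['early'] (min_width=5, slack=6)
Line 2: ['matrix'] (min_width=6, slack=5)
Line 3: ['dolphin', 'sky'] (min_width=11, slack=0)
Line 4: ['good', 'table'] (min_width=10, slack=1)
Line 5: ['any', 'bird'] (min_width=8, slack=3)
Line 6: ['network'] (min_width=7, slack=4)
Line 7: ['version'] (min_width=7, slack=4)
Line 8: ['book', 'orange'] (min_width=11, slack=0)
Line 9: ['were', 'for'] (min_width=8, slack=3)
Line 10: ['brown'] (min_width=5, slack=6)
Line 11: ['electric', 'up'] (min_width=11, slack=0)
Line 12: ['morning'] (min_width=7, slack=4)
Line 13: ['happy'] (min_width=5, slack=6)
Line 14: ['content'] (min_width=7, slack=4)
Line 15: ['grass'] (min_width=5, slack=6)
Line 16: ['purple', 'my'] (min_width=9, slack=2)
Total lines: 16

Answer: 16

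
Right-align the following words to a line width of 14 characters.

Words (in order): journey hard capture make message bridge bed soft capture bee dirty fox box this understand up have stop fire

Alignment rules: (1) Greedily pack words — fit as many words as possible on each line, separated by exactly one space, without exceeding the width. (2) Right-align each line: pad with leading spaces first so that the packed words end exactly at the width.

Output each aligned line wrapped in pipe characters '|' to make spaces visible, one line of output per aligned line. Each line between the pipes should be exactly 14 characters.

Line 1: ['journey', 'hard'] (min_width=12, slack=2)
Line 2: ['capture', 'make'] (min_width=12, slack=2)
Line 3: ['message', 'bridge'] (min_width=14, slack=0)
Line 4: ['bed', 'soft'] (min_width=8, slack=6)
Line 5: ['capture', 'bee'] (min_width=11, slack=3)
Line 6: ['dirty', 'fox', 'box'] (min_width=13, slack=1)
Line 7: ['this'] (min_width=4, slack=10)
Line 8: ['understand', 'up'] (min_width=13, slack=1)
Line 9: ['have', 'stop', 'fire'] (min_width=14, slack=0)

Answer: |  journey hard|
|  capture make|
|message bridge|
|      bed soft|
|   capture bee|
| dirty fox box|
|          this|
| understand up|
|have stop fire|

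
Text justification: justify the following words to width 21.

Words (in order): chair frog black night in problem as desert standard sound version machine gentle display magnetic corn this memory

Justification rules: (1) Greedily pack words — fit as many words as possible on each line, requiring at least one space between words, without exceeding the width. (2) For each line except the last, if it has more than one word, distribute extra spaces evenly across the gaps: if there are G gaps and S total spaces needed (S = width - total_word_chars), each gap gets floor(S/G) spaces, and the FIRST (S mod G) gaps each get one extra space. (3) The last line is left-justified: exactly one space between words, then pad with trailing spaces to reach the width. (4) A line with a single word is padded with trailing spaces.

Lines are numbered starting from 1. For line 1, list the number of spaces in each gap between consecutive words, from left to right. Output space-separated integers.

Line 1: ['chair', 'frog', 'black'] (min_width=16, slack=5)
Line 2: ['night', 'in', 'problem', 'as'] (min_width=19, slack=2)
Line 3: ['desert', 'standard', 'sound'] (min_width=21, slack=0)
Line 4: ['version', 'machine'] (min_width=15, slack=6)
Line 5: ['gentle', 'display'] (min_width=14, slack=7)
Line 6: ['magnetic', 'corn', 'this'] (min_width=18, slack=3)
Line 7: ['memory'] (min_width=6, slack=15)

Answer: 4 3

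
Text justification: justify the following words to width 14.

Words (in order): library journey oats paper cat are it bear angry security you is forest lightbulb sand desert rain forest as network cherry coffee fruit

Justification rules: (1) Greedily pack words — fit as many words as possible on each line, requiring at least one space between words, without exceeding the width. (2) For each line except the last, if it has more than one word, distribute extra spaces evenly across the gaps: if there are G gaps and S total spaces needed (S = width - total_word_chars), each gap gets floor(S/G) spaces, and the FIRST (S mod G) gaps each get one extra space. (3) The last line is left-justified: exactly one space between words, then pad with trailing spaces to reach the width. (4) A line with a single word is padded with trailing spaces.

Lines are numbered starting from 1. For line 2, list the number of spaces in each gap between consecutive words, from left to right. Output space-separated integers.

Answer: 3

Derivation:
Line 1: ['library'] (min_width=7, slack=7)
Line 2: ['journey', 'oats'] (min_width=12, slack=2)
Line 3: ['paper', 'cat', 'are'] (min_width=13, slack=1)
Line 4: ['it', 'bear', 'angry'] (min_width=13, slack=1)
Line 5: ['security', 'you'] (min_width=12, slack=2)
Line 6: ['is', 'forest'] (min_width=9, slack=5)
Line 7: ['lightbulb', 'sand'] (min_width=14, slack=0)
Line 8: ['desert', 'rain'] (min_width=11, slack=3)
Line 9: ['forest', 'as'] (min_width=9, slack=5)
Line 10: ['network', 'cherry'] (min_width=14, slack=0)
Line 11: ['coffee', 'fruit'] (min_width=12, slack=2)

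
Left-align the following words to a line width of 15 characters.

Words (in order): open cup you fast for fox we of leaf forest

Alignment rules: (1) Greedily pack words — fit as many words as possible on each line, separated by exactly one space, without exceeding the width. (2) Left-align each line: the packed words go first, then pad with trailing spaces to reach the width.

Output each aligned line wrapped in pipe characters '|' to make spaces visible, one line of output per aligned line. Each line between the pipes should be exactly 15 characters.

Line 1: ['open', 'cup', 'you'] (min_width=12, slack=3)
Line 2: ['fast', 'for', 'fox', 'we'] (min_width=15, slack=0)
Line 3: ['of', 'leaf', 'forest'] (min_width=14, slack=1)

Answer: |open cup you   |
|fast for fox we|
|of leaf forest |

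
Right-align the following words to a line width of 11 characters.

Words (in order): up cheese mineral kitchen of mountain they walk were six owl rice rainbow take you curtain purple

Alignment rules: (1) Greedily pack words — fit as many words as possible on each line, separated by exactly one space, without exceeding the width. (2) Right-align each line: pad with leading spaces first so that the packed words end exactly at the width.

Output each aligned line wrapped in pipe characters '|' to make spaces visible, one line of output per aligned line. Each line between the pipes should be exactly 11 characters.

Line 1: ['up', 'cheese'] (min_width=9, slack=2)
Line 2: ['mineral'] (min_width=7, slack=4)
Line 3: ['kitchen', 'of'] (min_width=10, slack=1)
Line 4: ['mountain'] (min_width=8, slack=3)
Line 5: ['they', 'walk'] (min_width=9, slack=2)
Line 6: ['were', 'six'] (min_width=8, slack=3)
Line 7: ['owl', 'rice'] (min_width=8, slack=3)
Line 8: ['rainbow'] (min_width=7, slack=4)
Line 9: ['take', 'you'] (min_width=8, slack=3)
Line 10: ['curtain'] (min_width=7, slack=4)
Line 11: ['purple'] (min_width=6, slack=5)

Answer: |  up cheese|
|    mineral|
| kitchen of|
|   mountain|
|  they walk|
|   were six|
|   owl rice|
|    rainbow|
|   take you|
|    curtain|
|     purple|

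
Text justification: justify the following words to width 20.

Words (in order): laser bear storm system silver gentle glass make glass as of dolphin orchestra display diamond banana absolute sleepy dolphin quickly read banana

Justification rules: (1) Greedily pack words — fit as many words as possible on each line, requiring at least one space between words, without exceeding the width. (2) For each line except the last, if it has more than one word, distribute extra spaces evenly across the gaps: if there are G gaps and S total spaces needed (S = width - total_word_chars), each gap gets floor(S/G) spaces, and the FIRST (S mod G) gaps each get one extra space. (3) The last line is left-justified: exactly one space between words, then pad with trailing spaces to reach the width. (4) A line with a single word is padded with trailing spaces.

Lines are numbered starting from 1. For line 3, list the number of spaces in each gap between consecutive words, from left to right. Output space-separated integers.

Answer: 2 1 1

Derivation:
Line 1: ['laser', 'bear', 'storm'] (min_width=16, slack=4)
Line 2: ['system', 'silver', 'gentle'] (min_width=20, slack=0)
Line 3: ['glass', 'make', 'glass', 'as'] (min_width=19, slack=1)
Line 4: ['of', 'dolphin', 'orchestra'] (min_width=20, slack=0)
Line 5: ['display', 'diamond'] (min_width=15, slack=5)
Line 6: ['banana', 'absolute'] (min_width=15, slack=5)
Line 7: ['sleepy', 'dolphin'] (min_width=14, slack=6)
Line 8: ['quickly', 'read', 'banana'] (min_width=19, slack=1)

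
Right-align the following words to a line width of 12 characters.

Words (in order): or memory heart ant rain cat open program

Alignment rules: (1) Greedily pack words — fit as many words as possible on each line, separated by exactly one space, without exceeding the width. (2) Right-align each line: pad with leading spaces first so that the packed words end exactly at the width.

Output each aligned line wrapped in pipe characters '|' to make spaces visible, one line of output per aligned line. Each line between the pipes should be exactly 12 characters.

Answer: |   or memory|
|   heart ant|
|    rain cat|
|open program|

Derivation:
Line 1: ['or', 'memory'] (min_width=9, slack=3)
Line 2: ['heart', 'ant'] (min_width=9, slack=3)
Line 3: ['rain', 'cat'] (min_width=8, slack=4)
Line 4: ['open', 'program'] (min_width=12, slack=0)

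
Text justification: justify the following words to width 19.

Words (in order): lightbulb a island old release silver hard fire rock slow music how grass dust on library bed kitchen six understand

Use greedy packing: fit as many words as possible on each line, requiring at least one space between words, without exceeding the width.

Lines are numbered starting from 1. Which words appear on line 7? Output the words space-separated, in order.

Answer: understand

Derivation:
Line 1: ['lightbulb', 'a', 'island'] (min_width=18, slack=1)
Line 2: ['old', 'release', 'silver'] (min_width=18, slack=1)
Line 3: ['hard', 'fire', 'rock', 'slow'] (min_width=19, slack=0)
Line 4: ['music', 'how', 'grass'] (min_width=15, slack=4)
Line 5: ['dust', 'on', 'library', 'bed'] (min_width=19, slack=0)
Line 6: ['kitchen', 'six'] (min_width=11, slack=8)
Line 7: ['understand'] (min_width=10, slack=9)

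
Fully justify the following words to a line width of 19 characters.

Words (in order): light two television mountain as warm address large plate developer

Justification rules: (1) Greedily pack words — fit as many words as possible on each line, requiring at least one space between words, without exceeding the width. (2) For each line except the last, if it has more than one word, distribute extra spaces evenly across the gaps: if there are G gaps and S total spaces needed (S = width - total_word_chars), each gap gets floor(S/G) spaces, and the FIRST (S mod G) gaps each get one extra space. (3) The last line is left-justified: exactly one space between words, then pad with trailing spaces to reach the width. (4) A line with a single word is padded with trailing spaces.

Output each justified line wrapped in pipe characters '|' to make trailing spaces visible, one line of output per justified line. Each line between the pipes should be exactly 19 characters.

Line 1: ['light', 'two'] (min_width=9, slack=10)
Line 2: ['television', 'mountain'] (min_width=19, slack=0)
Line 3: ['as', 'warm', 'address'] (min_width=15, slack=4)
Line 4: ['large', 'plate'] (min_width=11, slack=8)
Line 5: ['developer'] (min_width=9, slack=10)

Answer: |light           two|
|television mountain|
|as   warm   address|
|large         plate|
|developer          |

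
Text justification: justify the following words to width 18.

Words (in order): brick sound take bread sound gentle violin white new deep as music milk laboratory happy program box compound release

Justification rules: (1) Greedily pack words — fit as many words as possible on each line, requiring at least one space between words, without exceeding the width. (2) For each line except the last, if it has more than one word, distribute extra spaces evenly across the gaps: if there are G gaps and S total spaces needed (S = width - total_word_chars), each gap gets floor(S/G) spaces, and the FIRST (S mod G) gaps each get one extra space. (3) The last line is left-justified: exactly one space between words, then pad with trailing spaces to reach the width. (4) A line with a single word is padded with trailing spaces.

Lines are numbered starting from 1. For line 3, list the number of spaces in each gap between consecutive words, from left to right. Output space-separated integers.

Answer: 2 2

Derivation:
Line 1: ['brick', 'sound', 'take'] (min_width=16, slack=2)
Line 2: ['bread', 'sound', 'gentle'] (min_width=18, slack=0)
Line 3: ['violin', 'white', 'new'] (min_width=16, slack=2)
Line 4: ['deep', 'as', 'music', 'milk'] (min_width=18, slack=0)
Line 5: ['laboratory', 'happy'] (min_width=16, slack=2)
Line 6: ['program', 'box'] (min_width=11, slack=7)
Line 7: ['compound', 'release'] (min_width=16, slack=2)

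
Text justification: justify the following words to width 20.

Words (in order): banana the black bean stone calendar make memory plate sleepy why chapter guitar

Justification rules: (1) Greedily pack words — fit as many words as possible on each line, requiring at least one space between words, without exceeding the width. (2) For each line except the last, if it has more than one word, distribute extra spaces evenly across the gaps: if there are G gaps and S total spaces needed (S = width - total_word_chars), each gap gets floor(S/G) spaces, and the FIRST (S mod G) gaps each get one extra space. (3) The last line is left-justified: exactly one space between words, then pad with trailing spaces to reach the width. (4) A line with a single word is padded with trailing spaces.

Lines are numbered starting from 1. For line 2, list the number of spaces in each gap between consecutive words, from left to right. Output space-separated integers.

Answer: 2 1

Derivation:
Line 1: ['banana', 'the', 'black'] (min_width=16, slack=4)
Line 2: ['bean', 'stone', 'calendar'] (min_width=19, slack=1)
Line 3: ['make', 'memory', 'plate'] (min_width=17, slack=3)
Line 4: ['sleepy', 'why', 'chapter'] (min_width=18, slack=2)
Line 5: ['guitar'] (min_width=6, slack=14)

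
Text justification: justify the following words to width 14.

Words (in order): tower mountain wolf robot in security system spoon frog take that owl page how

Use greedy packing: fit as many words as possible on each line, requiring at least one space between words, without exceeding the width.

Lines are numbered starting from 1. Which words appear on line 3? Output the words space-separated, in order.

Answer: security

Derivation:
Line 1: ['tower', 'mountain'] (min_width=14, slack=0)
Line 2: ['wolf', 'robot', 'in'] (min_width=13, slack=1)
Line 3: ['security'] (min_width=8, slack=6)
Line 4: ['system', 'spoon'] (min_width=12, slack=2)
Line 5: ['frog', 'take', 'that'] (min_width=14, slack=0)
Line 6: ['owl', 'page', 'how'] (min_width=12, slack=2)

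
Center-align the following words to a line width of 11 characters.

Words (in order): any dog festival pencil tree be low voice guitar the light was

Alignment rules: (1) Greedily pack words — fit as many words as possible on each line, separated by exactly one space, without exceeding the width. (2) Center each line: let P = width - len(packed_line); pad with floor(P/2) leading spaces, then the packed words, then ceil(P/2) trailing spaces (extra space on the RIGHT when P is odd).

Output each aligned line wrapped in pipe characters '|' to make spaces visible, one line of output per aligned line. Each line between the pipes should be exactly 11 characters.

Answer: |  any dog  |
| festival  |
|pencil tree|
|  be low   |
|   voice   |
|guitar the |
| light was |

Derivation:
Line 1: ['any', 'dog'] (min_width=7, slack=4)
Line 2: ['festival'] (min_width=8, slack=3)
Line 3: ['pencil', 'tree'] (min_width=11, slack=0)
Line 4: ['be', 'low'] (min_width=6, slack=5)
Line 5: ['voice'] (min_width=5, slack=6)
Line 6: ['guitar', 'the'] (min_width=10, slack=1)
Line 7: ['light', 'was'] (min_width=9, slack=2)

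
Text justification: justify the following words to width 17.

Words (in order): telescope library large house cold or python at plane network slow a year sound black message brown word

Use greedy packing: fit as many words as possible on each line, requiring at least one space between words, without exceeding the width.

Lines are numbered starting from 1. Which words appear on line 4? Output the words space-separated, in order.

Answer: plane network

Derivation:
Line 1: ['telescope', 'library'] (min_width=17, slack=0)
Line 2: ['large', 'house', 'cold'] (min_width=16, slack=1)
Line 3: ['or', 'python', 'at'] (min_width=12, slack=5)
Line 4: ['plane', 'network'] (min_width=13, slack=4)
Line 5: ['slow', 'a', 'year', 'sound'] (min_width=17, slack=0)
Line 6: ['black', 'message'] (min_width=13, slack=4)
Line 7: ['brown', 'word'] (min_width=10, slack=7)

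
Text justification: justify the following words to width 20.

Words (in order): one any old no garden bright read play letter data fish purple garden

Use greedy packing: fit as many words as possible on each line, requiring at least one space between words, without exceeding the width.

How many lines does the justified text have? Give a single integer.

Answer: 4

Derivation:
Line 1: ['one', 'any', 'old', 'no'] (min_width=14, slack=6)
Line 2: ['garden', 'bright', 'read'] (min_width=18, slack=2)
Line 3: ['play', 'letter', 'data'] (min_width=16, slack=4)
Line 4: ['fish', 'purple', 'garden'] (min_width=18, slack=2)
Total lines: 4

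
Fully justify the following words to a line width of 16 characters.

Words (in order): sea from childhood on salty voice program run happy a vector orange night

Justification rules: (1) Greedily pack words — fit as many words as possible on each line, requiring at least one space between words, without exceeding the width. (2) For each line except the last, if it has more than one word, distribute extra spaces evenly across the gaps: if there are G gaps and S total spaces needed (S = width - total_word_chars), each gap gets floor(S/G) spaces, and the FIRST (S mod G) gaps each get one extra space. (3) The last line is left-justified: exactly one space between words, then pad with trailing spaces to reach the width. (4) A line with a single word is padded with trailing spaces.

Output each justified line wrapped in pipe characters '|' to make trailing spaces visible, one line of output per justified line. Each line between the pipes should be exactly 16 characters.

Answer: |sea         from|
|childhood     on|
|salty      voice|
|program      run|
|happy  a  vector|
|orange night    |

Derivation:
Line 1: ['sea', 'from'] (min_width=8, slack=8)
Line 2: ['childhood', 'on'] (min_width=12, slack=4)
Line 3: ['salty', 'voice'] (min_width=11, slack=5)
Line 4: ['program', 'run'] (min_width=11, slack=5)
Line 5: ['happy', 'a', 'vector'] (min_width=14, slack=2)
Line 6: ['orange', 'night'] (min_width=12, slack=4)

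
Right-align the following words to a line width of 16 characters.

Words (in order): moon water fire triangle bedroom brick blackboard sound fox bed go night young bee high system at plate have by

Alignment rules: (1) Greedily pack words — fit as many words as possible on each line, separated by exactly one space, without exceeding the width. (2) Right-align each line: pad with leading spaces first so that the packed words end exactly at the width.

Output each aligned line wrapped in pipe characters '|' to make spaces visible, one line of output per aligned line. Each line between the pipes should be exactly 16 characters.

Line 1: ['moon', 'water', 'fire'] (min_width=15, slack=1)
Line 2: ['triangle', 'bedroom'] (min_width=16, slack=0)
Line 3: ['brick', 'blackboard'] (min_width=16, slack=0)
Line 4: ['sound', 'fox', 'bed', 'go'] (min_width=16, slack=0)
Line 5: ['night', 'young', 'bee'] (min_width=15, slack=1)
Line 6: ['high', 'system', 'at'] (min_width=14, slack=2)
Line 7: ['plate', 'have', 'by'] (min_width=13, slack=3)

Answer: | moon water fire|
|triangle bedroom|
|brick blackboard|
|sound fox bed go|
| night young bee|
|  high system at|
|   plate have by|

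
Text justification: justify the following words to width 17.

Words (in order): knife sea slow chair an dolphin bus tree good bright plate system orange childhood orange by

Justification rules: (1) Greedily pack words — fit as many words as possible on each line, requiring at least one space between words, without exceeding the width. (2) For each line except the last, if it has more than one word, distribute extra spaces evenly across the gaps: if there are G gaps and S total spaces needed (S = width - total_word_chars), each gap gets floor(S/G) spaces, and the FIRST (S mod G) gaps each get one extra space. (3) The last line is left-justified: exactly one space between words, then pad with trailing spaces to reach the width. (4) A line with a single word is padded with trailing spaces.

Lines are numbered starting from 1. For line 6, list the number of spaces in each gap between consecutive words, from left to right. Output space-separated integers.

Answer: 2

Derivation:
Line 1: ['knife', 'sea', 'slow'] (min_width=14, slack=3)
Line 2: ['chair', 'an', 'dolphin'] (min_width=16, slack=1)
Line 3: ['bus', 'tree', 'good'] (min_width=13, slack=4)
Line 4: ['bright', 'plate'] (min_width=12, slack=5)
Line 5: ['system', 'orange'] (min_width=13, slack=4)
Line 6: ['childhood', 'orange'] (min_width=16, slack=1)
Line 7: ['by'] (min_width=2, slack=15)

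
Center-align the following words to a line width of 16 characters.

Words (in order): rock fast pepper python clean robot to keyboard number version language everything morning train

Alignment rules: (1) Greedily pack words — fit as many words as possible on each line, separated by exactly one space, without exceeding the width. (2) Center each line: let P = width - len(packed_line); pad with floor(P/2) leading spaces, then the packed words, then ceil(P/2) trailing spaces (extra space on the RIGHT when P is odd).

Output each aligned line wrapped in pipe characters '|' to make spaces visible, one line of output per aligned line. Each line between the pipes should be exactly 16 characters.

Answer: |rock fast pepper|
|  python clean  |
|    robot to    |
|keyboard number |
|version language|
|   everything   |
| morning train  |

Derivation:
Line 1: ['rock', 'fast', 'pepper'] (min_width=16, slack=0)
Line 2: ['python', 'clean'] (min_width=12, slack=4)
Line 3: ['robot', 'to'] (min_width=8, slack=8)
Line 4: ['keyboard', 'number'] (min_width=15, slack=1)
Line 5: ['version', 'language'] (min_width=16, slack=0)
Line 6: ['everything'] (min_width=10, slack=6)
Line 7: ['morning', 'train'] (min_width=13, slack=3)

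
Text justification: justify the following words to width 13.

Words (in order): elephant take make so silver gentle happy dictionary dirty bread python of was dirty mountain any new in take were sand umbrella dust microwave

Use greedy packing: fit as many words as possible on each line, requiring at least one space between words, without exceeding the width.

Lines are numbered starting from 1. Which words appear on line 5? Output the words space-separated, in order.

Line 1: ['elephant', 'take'] (min_width=13, slack=0)
Line 2: ['make', 'so'] (min_width=7, slack=6)
Line 3: ['silver', 'gentle'] (min_width=13, slack=0)
Line 4: ['happy'] (min_width=5, slack=8)
Line 5: ['dictionary'] (min_width=10, slack=3)
Line 6: ['dirty', 'bread'] (min_width=11, slack=2)
Line 7: ['python', 'of', 'was'] (min_width=13, slack=0)
Line 8: ['dirty'] (min_width=5, slack=8)
Line 9: ['mountain', 'any'] (min_width=12, slack=1)
Line 10: ['new', 'in', 'take'] (min_width=11, slack=2)
Line 11: ['were', 'sand'] (min_width=9, slack=4)
Line 12: ['umbrella', 'dust'] (min_width=13, slack=0)
Line 13: ['microwave'] (min_width=9, slack=4)

Answer: dictionary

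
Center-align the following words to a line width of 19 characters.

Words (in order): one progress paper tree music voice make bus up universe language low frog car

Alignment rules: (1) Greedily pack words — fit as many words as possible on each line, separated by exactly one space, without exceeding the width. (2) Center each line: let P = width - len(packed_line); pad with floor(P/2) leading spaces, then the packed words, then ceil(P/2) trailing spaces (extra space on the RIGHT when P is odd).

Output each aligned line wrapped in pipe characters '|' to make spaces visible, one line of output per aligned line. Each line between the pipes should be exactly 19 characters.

Answer: |one progress paper |
| tree music voice  |
|    make bus up    |
| universe language |
|   low frog car    |

Derivation:
Line 1: ['one', 'progress', 'paper'] (min_width=18, slack=1)
Line 2: ['tree', 'music', 'voice'] (min_width=16, slack=3)
Line 3: ['make', 'bus', 'up'] (min_width=11, slack=8)
Line 4: ['universe', 'language'] (min_width=17, slack=2)
Line 5: ['low', 'frog', 'car'] (min_width=12, slack=7)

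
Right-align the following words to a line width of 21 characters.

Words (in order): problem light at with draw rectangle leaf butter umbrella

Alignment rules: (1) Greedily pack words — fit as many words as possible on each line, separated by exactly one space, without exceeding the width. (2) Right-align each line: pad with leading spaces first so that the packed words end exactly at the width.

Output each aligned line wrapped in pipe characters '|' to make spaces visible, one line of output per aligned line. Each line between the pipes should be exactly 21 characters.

Line 1: ['problem', 'light', 'at', 'with'] (min_width=21, slack=0)
Line 2: ['draw', 'rectangle', 'leaf'] (min_width=19, slack=2)
Line 3: ['butter', 'umbrella'] (min_width=15, slack=6)

Answer: |problem light at with|
|  draw rectangle leaf|
|      butter umbrella|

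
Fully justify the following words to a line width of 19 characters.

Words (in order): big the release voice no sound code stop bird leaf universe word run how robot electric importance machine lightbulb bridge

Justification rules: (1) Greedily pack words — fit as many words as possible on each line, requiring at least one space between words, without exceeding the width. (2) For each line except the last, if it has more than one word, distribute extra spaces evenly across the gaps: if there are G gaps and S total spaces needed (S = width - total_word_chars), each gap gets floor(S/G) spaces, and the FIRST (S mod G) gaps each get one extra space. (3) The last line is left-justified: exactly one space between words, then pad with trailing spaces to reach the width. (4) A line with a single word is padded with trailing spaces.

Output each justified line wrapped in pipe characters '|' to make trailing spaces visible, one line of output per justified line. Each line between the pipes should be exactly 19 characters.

Line 1: ['big', 'the', 'release'] (min_width=15, slack=4)
Line 2: ['voice', 'no', 'sound', 'code'] (min_width=19, slack=0)
Line 3: ['stop', 'bird', 'leaf'] (min_width=14, slack=5)
Line 4: ['universe', 'word', 'run'] (min_width=17, slack=2)
Line 5: ['how', 'robot', 'electric'] (min_width=18, slack=1)
Line 6: ['importance', 'machine'] (min_width=18, slack=1)
Line 7: ['lightbulb', 'bridge'] (min_width=16, slack=3)

Answer: |big   the   release|
|voice no sound code|
|stop    bird   leaf|
|universe  word  run|
|how  robot electric|
|importance  machine|
|lightbulb bridge   |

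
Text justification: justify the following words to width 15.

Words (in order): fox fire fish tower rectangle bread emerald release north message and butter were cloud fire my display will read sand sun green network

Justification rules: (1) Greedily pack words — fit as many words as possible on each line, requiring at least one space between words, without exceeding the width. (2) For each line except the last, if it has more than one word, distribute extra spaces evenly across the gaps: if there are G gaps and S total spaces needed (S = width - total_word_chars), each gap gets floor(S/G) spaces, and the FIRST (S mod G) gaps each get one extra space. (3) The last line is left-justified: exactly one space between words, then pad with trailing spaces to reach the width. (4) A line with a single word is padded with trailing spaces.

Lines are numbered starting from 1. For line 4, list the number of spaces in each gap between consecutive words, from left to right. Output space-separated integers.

Line 1: ['fox', 'fire', 'fish'] (min_width=13, slack=2)
Line 2: ['tower', 'rectangle'] (min_width=15, slack=0)
Line 3: ['bread', 'emerald'] (min_width=13, slack=2)
Line 4: ['release', 'north'] (min_width=13, slack=2)
Line 5: ['message', 'and'] (min_width=11, slack=4)
Line 6: ['butter', 'were'] (min_width=11, slack=4)
Line 7: ['cloud', 'fire', 'my'] (min_width=13, slack=2)
Line 8: ['display', 'will'] (min_width=12, slack=3)
Line 9: ['read', 'sand', 'sun'] (min_width=13, slack=2)
Line 10: ['green', 'network'] (min_width=13, slack=2)

Answer: 3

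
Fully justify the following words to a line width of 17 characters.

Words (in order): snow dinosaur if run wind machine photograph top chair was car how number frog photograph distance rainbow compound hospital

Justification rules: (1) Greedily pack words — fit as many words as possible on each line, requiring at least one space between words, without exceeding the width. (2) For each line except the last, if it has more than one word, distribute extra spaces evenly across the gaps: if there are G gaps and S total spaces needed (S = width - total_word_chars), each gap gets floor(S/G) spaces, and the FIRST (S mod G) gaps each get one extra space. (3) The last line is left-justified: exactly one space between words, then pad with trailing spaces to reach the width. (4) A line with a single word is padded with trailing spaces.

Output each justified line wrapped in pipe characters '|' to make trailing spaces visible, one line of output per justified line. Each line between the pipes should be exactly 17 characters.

Line 1: ['snow', 'dinosaur', 'if'] (min_width=16, slack=1)
Line 2: ['run', 'wind', 'machine'] (min_width=16, slack=1)
Line 3: ['photograph', 'top'] (min_width=14, slack=3)
Line 4: ['chair', 'was', 'car', 'how'] (min_width=17, slack=0)
Line 5: ['number', 'frog'] (min_width=11, slack=6)
Line 6: ['photograph'] (min_width=10, slack=7)
Line 7: ['distance', 'rainbow'] (min_width=16, slack=1)
Line 8: ['compound', 'hospital'] (min_width=17, slack=0)

Answer: |snow  dinosaur if|
|run  wind machine|
|photograph    top|
|chair was car how|
|number       frog|
|photograph       |
|distance  rainbow|
|compound hospital|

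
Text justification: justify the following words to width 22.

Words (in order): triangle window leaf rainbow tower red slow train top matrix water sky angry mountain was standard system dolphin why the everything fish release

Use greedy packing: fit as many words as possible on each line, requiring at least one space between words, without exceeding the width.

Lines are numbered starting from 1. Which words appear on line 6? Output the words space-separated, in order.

Answer: dolphin why the

Derivation:
Line 1: ['triangle', 'window', 'leaf'] (min_width=20, slack=2)
Line 2: ['rainbow', 'tower', 'red', 'slow'] (min_width=22, slack=0)
Line 3: ['train', 'top', 'matrix', 'water'] (min_width=22, slack=0)
Line 4: ['sky', 'angry', 'mountain', 'was'] (min_width=22, slack=0)
Line 5: ['standard', 'system'] (min_width=15, slack=7)
Line 6: ['dolphin', 'why', 'the'] (min_width=15, slack=7)
Line 7: ['everything', 'fish'] (min_width=15, slack=7)
Line 8: ['release'] (min_width=7, slack=15)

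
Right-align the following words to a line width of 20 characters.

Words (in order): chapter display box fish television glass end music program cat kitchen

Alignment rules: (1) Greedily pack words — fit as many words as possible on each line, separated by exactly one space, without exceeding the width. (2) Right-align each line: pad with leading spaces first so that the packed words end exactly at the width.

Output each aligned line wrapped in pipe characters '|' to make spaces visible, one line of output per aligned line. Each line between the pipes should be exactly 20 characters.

Line 1: ['chapter', 'display', 'box'] (min_width=19, slack=1)
Line 2: ['fish', 'television'] (min_width=15, slack=5)
Line 3: ['glass', 'end', 'music'] (min_width=15, slack=5)
Line 4: ['program', 'cat', 'kitchen'] (min_width=19, slack=1)

Answer: | chapter display box|
|     fish television|
|     glass end music|
| program cat kitchen|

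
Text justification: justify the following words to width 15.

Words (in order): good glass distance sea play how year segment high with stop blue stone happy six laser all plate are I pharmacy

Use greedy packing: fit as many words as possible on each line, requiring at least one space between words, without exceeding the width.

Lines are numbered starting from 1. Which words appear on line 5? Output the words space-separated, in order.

Answer: with stop blue

Derivation:
Line 1: ['good', 'glass'] (min_width=10, slack=5)
Line 2: ['distance', 'sea'] (min_width=12, slack=3)
Line 3: ['play', 'how', 'year'] (min_width=13, slack=2)
Line 4: ['segment', 'high'] (min_width=12, slack=3)
Line 5: ['with', 'stop', 'blue'] (min_width=14, slack=1)
Line 6: ['stone', 'happy', 'six'] (min_width=15, slack=0)
Line 7: ['laser', 'all', 'plate'] (min_width=15, slack=0)
Line 8: ['are', 'I', 'pharmacy'] (min_width=14, slack=1)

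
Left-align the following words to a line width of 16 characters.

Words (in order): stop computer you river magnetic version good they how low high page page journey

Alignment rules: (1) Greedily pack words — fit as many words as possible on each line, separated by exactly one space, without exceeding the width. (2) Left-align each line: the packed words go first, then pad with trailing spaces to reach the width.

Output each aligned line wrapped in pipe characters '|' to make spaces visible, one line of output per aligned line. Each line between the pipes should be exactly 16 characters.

Answer: |stop computer   |
|you river       |
|magnetic version|
|good they how   |
|low high page   |
|page journey    |

Derivation:
Line 1: ['stop', 'computer'] (min_width=13, slack=3)
Line 2: ['you', 'river'] (min_width=9, slack=7)
Line 3: ['magnetic', 'version'] (min_width=16, slack=0)
Line 4: ['good', 'they', 'how'] (min_width=13, slack=3)
Line 5: ['low', 'high', 'page'] (min_width=13, slack=3)
Line 6: ['page', 'journey'] (min_width=12, slack=4)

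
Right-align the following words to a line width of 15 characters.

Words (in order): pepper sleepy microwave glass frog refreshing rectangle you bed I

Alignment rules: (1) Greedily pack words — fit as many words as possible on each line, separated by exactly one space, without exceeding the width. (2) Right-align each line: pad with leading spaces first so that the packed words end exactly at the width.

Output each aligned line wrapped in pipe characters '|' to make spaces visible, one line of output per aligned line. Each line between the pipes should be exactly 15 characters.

Line 1: ['pepper', 'sleepy'] (min_width=13, slack=2)
Line 2: ['microwave', 'glass'] (min_width=15, slack=0)
Line 3: ['frog', 'refreshing'] (min_width=15, slack=0)
Line 4: ['rectangle', 'you'] (min_width=13, slack=2)
Line 5: ['bed', 'I'] (min_width=5, slack=10)

Answer: |  pepper sleepy|
|microwave glass|
|frog refreshing|
|  rectangle you|
|          bed I|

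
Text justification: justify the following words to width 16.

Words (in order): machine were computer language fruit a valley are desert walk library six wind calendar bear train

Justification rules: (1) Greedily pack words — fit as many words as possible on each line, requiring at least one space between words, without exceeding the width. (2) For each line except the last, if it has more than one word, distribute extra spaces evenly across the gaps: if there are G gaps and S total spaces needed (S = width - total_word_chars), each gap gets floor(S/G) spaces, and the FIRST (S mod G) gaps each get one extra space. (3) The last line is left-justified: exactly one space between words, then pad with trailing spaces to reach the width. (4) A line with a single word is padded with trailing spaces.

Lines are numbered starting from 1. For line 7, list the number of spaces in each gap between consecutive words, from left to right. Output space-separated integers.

Line 1: ['machine', 'were'] (min_width=12, slack=4)
Line 2: ['computer'] (min_width=8, slack=8)
Line 3: ['language', 'fruit', 'a'] (min_width=16, slack=0)
Line 4: ['valley', 'are'] (min_width=10, slack=6)
Line 5: ['desert', 'walk'] (min_width=11, slack=5)
Line 6: ['library', 'six', 'wind'] (min_width=16, slack=0)
Line 7: ['calendar', 'bear'] (min_width=13, slack=3)
Line 8: ['train'] (min_width=5, slack=11)

Answer: 4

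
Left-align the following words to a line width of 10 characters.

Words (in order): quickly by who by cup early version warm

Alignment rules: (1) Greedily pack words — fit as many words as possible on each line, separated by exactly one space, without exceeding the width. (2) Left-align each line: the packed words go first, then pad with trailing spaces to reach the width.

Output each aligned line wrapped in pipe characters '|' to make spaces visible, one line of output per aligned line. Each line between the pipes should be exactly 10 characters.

Line 1: ['quickly', 'by'] (min_width=10, slack=0)
Line 2: ['who', 'by', 'cup'] (min_width=10, slack=0)
Line 3: ['early'] (min_width=5, slack=5)
Line 4: ['version'] (min_width=7, slack=3)
Line 5: ['warm'] (min_width=4, slack=6)

Answer: |quickly by|
|who by cup|
|early     |
|version   |
|warm      |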